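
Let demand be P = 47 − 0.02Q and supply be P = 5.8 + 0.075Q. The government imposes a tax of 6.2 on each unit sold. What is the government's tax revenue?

Competitive equilibrium: 47 − 0.02Q = 5.8 + 0.075Q → Q* = 433.6842, P* = 38.3263.
With the tax, the buyer price exceeds the seller price by 6.2: (47 − 0.02Q) − (5.8 + 0.075Q) = 6.2 → Q' = 368.4211.
Tax revenue = 6.2 × 368.4211 = 2284.21.

2284.21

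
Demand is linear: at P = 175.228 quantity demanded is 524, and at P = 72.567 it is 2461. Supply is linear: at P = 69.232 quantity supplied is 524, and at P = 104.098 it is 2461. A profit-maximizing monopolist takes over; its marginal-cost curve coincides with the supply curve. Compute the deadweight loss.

26381.90

Demand slope = (72.567 − 175.228)/(2461 − 524) = −0.053, so P = 203 − 0.053Q.
Supply slope = (104.098 − 69.232)/(2461 − 524) = 0.018, so P = 59.8 + 0.018Q.
Competitive equilibrium: 203 − 0.053Q = 59.8 + 0.018Q → Q* = 2016.90141, P* = 96.10423.
Marginal revenue: MR = 203 − 0.106Q. Set MR = MC: 203 − 0.106Q = 59.8 + 0.018Q → Q_m = 1154.83871.
Price P_m = 203 − 0.053·1154.83871 = 141.79355; MC(Q_m) = 59.8 + 0.018·1154.83871 = 80.5871.
Competitive Q* = 2016.90141, so ΔQ = 862.0627; wedge = 141.79355 − 80.5871 = 61.20645.
Deadweight loss = ½ × 862.0627 × 61.20645 = 26381.90.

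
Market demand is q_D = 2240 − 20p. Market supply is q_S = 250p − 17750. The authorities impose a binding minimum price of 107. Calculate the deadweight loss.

In inverse form: demand p = 112 − 0.05q, supply p = 71 + 0.004q.
Competitive equilibrium: 112 − 0.05q = 71 + 0.004q → q* = 759.25926, p* = 74.03704.
At the floor p = 107, quantity demanded = (112 − 107)/0.05 = 100.
Sellers' marginal cost at q' = 100: 71 + 0.004·100 = 71.4.
Δq = 759.25926 − 100 = 659.25926; wedge = 107 − 71.4 = 35.6.
The triangle = ½ × 659.25926 × 35.6 = 11734.81.

11734.81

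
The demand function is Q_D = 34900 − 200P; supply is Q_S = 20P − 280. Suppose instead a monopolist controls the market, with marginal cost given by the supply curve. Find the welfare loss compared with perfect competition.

1626.28

In inverse form: demand P = 174.5 − 0.005Q, supply P = 14 + 0.05Q.
Competitive equilibrium: 174.5 − 0.005Q = 14 + 0.05Q → Q* = 2918.1818, P* = 159.9091.
Marginal revenue: MR = 174.5 − 0.01Q. Set MR = MC: 174.5 − 0.01Q = 14 + 0.05Q → Q_m = 2675.
Price P_m = 174.5 − 0.005·2675 = 161.125; MC(Q_m) = 14 + 0.05·2675 = 147.75.
Competitive Q* = 2918.1818, so ΔQ = 243.1818; wedge = 161.125 − 147.75 = 13.375.
Deadweight loss = ½ × 243.1818 × 13.375 = 1626.28.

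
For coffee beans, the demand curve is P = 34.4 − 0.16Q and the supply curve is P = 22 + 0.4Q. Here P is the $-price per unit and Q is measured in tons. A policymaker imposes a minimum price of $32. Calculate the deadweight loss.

Competitive equilibrium: 34.4 − 0.16Q = 22 + 0.4Q → Q* = 22.1429, P* = 30.8571.
At the floor P = 32, quantity demanded = (34.4 − 32)/0.16 = 15.
Sellers' marginal cost at Q' = 15: 22 + 0.4·15 = 28.
ΔQ = 22.1429 − 15 = 7.1429; wedge = 32 − 28 = 4.
DWL = ½ × 7.1429 × 4 = $14.29.

$14.29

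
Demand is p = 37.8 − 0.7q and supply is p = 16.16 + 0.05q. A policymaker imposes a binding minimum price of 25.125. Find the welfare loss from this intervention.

Competitive equilibrium: 37.8 − 0.7q = 16.16 + 0.05q → q* = 28.8533, p* = 17.6027.
At the floor p = 25.125, quantity demanded = (37.8 − 25.125)/0.7 = 18.1071.
Sellers' marginal cost at q' = 18.1071: 16.16 + 0.05·18.1071 = 17.0654.
Δq = 28.8533 − 18.1071 = 10.7462; wedge = 25.125 − 17.0654 = 8.0596.
DWL = ½ × 10.7462 × 8.0596 = 43.31.

43.31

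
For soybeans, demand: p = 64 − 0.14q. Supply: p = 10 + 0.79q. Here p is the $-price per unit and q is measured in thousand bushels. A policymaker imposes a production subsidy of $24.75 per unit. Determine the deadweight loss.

$329.33 thousand

Competitive equilibrium: 64 − 0.14q = 10 + 0.79q → q* = 58.0645, p* = 55.871.
The subsidy lowers effective supply by 24.75: p = 0.79q − 14.75.
New quantity: 64 − 0.14q = 0.79q − 14.75 → q' = 84.6774.
Overproduction Δq = 84.6774 − 58.0645 = 26.6129; wedge = subsidy = 24.75.
DWL = ½ × 26.6129 × 24.75 = $329.33 thousand.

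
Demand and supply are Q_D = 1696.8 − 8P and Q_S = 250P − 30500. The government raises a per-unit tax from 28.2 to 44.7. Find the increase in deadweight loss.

In inverse form: demand P = 212.1 − 0.125Q, supply P = 122 + 0.004Q.
Competitive equilibrium: 212.1 − 0.125Q = 122 + 0.004Q → Q* = 698.4496, P* = 124.7938.
For a per-unit tax t: ΔQ = t/0.129, so DWL = ½·t·(t/0.129) = t²/0.258.
At t = 28.2: DWL = 3082.326. At t = 44.7: DWL = 7744.535.
Increase = 7744.535 − 3082.326 = 4662.21.

4662.21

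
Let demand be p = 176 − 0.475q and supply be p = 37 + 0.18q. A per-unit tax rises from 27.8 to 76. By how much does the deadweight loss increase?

Competitive equilibrium: 176 − 0.475q = 37 + 0.18q → q* = 212.2137, p* = 75.1985.
For a per-unit tax t: Δq = t/0.655, so DWL = ½·t·(t/0.655) = t²/1.31.
At t = 27.8: DWL = 589.954. At t = 76: DWL = 4409.16.
Increase = 4409.16 − 589.954 = 3819.21.

3819.21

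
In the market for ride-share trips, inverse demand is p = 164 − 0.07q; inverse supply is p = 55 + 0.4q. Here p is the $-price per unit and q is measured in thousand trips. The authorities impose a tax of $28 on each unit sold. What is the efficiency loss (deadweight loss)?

$834.04 thousand

Competitive equilibrium: 164 − 0.07q = 55 + 0.4q → q* = 231.9149, p* = 147.766.
With the tax, the buyer price exceeds the seller price by 28: (164 − 0.07q) − (55 + 0.4q) = 28 → q' = 172.3404.
Δq = 231.9149 − 172.3404 = 59.5745; the wedge equals the tax, 28.
DWL = ½ × 59.5745 × 28 = $834.04 thousand.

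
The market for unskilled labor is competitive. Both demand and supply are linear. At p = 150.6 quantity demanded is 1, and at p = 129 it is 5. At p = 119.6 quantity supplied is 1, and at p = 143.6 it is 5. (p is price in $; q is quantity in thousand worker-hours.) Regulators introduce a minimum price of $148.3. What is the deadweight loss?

Demand slope = (129 − 150.6)/(5 − 1) = −5.4, so p = 156 − 5.4q.
Supply slope = (143.6 − 119.6)/(5 − 1) = 6, so p = 113.6 + 6q.
Competitive equilibrium: 156 − 5.4q = 113.6 + 6q → q* = 3.7193, p* = 135.9158.
At the floor p = 148.3, quantity demanded = (156 − 148.3)/5.4 = 1.4259.
Sellers' marginal cost at q' = 1.4259: 113.6 + 6·1.4259 = 122.1554.
Δq = 3.7193 − 1.4259 = 2.2934; wedge = 148.3 − 122.1554 = 26.1446.
The triangle = ½ × 2.2934 × 26.1446 = $29.98 thousand.

$29.98 thousand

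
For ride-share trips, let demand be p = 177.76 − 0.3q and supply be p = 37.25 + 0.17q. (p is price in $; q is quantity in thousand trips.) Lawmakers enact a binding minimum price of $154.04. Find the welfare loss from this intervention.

$11362.71 thousand

Competitive equilibrium: 177.76 − 0.3q = 37.25 + 0.17q → q* = 298.9574, p* = 88.0728.
At the floor p = 154.04, quantity demanded = (177.76 − 154.04)/0.3 = 79.0667.
Sellers' marginal cost at q' = 79.0667: 37.25 + 0.17·79.0667 = 50.6913.
Δq = 298.9574 − 79.0667 = 219.8907; wedge = 154.04 − 50.6913 = 103.3487.
DWL = ½ × 219.8907 × 103.3487 = $11362.71 thousand.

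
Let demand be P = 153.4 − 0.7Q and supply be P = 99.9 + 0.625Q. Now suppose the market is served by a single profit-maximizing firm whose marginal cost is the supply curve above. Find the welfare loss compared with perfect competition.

Competitive equilibrium: 153.4 − 0.7Q = 99.9 + 0.625Q → Q* = 40.3774, P* = 125.1358.
Marginal revenue: MR = 153.4 − 1.4Q. Set MR = MC: 153.4 − 1.4Q = 99.9 + 0.625Q → Q_m = 26.4198.
Price P_m = 153.4 − 0.7·26.4198 = 134.9061; MC(Q_m) = 99.9 + 0.625·26.4198 = 116.4124.
Competitive Q* = 40.3774, so ΔQ = 13.9576; wedge = 134.9061 − 116.4124 = 18.4937.
The triangle = ½ × 13.9576 × 18.4937 = 129.06.

129.06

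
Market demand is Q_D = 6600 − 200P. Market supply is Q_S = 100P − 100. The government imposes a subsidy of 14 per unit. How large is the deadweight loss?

In inverse form: demand P = 33 − 0.005Q, supply P = 1 + 0.01Q.
Competitive equilibrium: 33 − 0.005Q = 1 + 0.01Q → Q* = 2133.3333, P* = 22.3333.
The subsidy lowers effective supply by 14: P = 0.01Q − 13.
New quantity: 33 − 0.005Q = 0.01Q − 13 → Q' = 3066.6667.
Overproduction ΔQ = 3066.6667 − 2133.3333 = 933.3334; wedge = subsidy = 14.
Welfare loss = ½ × 933.3334 × 14 = 6533.33.

6533.33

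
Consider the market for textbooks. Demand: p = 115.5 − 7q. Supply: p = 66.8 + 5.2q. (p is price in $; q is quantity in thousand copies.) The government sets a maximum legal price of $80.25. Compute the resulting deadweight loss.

Competitive equilibrium: 115.5 − 7q = 66.8 + 5.2q → q* = 3.9918, p* = 87.5574.
At the ceiling p = 80.25, quantity supplied = (80.25 − 66.8)/5.2 = 2.5865.
Willingness to pay at q' = 2.5865: 115.5 − 7·2.5865 = 97.3945.
Δq = 3.9918 − 2.5865 = 1.4053; wedge = 97.3945 − 80.25 = 17.1445.
The triangle = ½ × 1.4053 × 17.1445 = $12.05 thousand.

$12.05 thousand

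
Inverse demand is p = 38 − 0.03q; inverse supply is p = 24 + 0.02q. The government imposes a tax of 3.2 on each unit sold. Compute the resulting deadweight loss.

102.40

Competitive equilibrium: 38 − 0.03q = 24 + 0.02q → q* = 280, p* = 29.6.
With the tax, the buyer price exceeds the seller price by 3.2: (38 − 0.03q) − (24 + 0.02q) = 3.2 → q' = 216.
Δq = 280 − 216 = 64; the wedge equals the tax, 3.2.
Welfare loss = ½ × 64 × 3.2 = 102.40.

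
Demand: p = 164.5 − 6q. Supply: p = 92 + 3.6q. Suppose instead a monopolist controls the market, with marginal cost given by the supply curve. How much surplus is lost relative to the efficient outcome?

Competitive equilibrium: 164.5 − 6q = 92 + 3.6q → q* = 7.5521, p* = 119.1875.
Marginal revenue: MR = 164.5 − 12q. Set MR = MC: 164.5 − 12q = 92 + 3.6q → q_m = 4.6474.
Price p_m = 164.5 − 6·4.6474 = 136.6156; MC(q_m) = 92 + 3.6·4.6474 = 108.7306.
Competitive q* = 7.5521, so Δq = 2.9047; wedge = 136.6156 − 108.7306 = 27.885.
DWL = ½ × 2.9047 × 27.885 = 40.50.

40.50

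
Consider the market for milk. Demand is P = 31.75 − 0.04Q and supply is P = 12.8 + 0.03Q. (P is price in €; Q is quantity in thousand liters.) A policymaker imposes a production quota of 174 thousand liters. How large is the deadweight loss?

€327.38 thousand

Competitive equilibrium: 31.75 − 0.04Q = 12.8 + 0.03Q → Q* = 270.7143, P* = 20.9214.
At Q = 174: demand price = 31.75 − 0.04·174 = 24.79; supply price = 12.8 + 0.03·174 = 18.02.
ΔQ = 270.7143 − 174 = 96.7143; wedge = 24.79 − 18.02 = 6.77.
The triangle = ½ × 96.7143 × 6.77 = €327.38 thousand.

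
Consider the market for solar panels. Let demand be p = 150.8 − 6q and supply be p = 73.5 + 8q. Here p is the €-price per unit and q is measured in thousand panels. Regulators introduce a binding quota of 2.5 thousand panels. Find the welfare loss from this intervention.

€63.90 thousand

Competitive equilibrium: 150.8 − 6q = 73.5 + 8q → q* = 5.5214, p* = 117.6714.
At q = 2.5: demand price = 150.8 − 6·2.5 = 135.8; supply price = 73.5 + 8·2.5 = 93.5.
Δq = 5.5214 − 2.5 = 3.0214; wedge = 135.8 − 93.5 = 42.3.
The triangle = ½ × 3.0214 × 42.3 = €63.90 thousand.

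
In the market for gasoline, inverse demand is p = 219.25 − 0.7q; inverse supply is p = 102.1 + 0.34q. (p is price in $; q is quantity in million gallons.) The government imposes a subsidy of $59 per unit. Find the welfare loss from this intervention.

$1673.56 million

Competitive equilibrium: 219.25 − 0.7q = 102.1 + 0.34q → q* = 112.6442, p* = 140.399.
The subsidy lowers effective supply by 59: p = 43.1 + 0.34q.
New quantity: 219.25 − 0.7q = 43.1 + 0.34q → q' = 169.375.
Overproduction Δq = 169.375 − 112.6442 = 56.7308; wedge = subsidy = 59.
DWL = ½ × 56.7308 × 59 = $1673.56 million.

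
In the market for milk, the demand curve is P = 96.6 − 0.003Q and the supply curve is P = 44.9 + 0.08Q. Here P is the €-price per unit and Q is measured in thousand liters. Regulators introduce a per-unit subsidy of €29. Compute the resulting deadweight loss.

€5066.27 thousand

Competitive equilibrium: 96.6 − 0.003Q = 44.9 + 0.08Q → Q* = 622.8916, P* = 94.7313.
The subsidy lowers effective supply by 29: P = 15.9 + 0.08Q.
New quantity: 96.6 − 0.003Q = 15.9 + 0.08Q → Q' = 972.2892.
Overproduction ΔQ = 972.2892 − 622.8916 = 349.3976; wedge = subsidy = 29.
Welfare loss = ½ × 349.3976 × 29 = €5066.27 thousand.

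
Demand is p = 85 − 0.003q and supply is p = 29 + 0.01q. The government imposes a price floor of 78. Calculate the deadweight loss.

25337.61

Competitive equilibrium: 85 − 0.003q = 29 + 0.01q → q* = 4307.69231, p* = 72.07692.
At the floor p = 78, quantity demanded = (85 − 78)/0.003 = 2333.33333.
Sellers' marginal cost at q' = 2333.33333: 29 + 0.01·2333.33333 = 52.33333.
Δq = 4307.69231 − 2333.33333 = 1974.35898; wedge = 78 − 52.33333 = 25.66667.
DWL = ½ × 1974.35898 × 25.66667 = 25337.61.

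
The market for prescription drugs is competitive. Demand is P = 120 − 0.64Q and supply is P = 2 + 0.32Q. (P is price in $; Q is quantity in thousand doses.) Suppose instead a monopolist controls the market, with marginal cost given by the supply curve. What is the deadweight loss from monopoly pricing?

$1160.33 thousand

Competitive equilibrium: 120 − 0.64Q = 2 + 0.32Q → Q* = 122.9167, P* = 41.3333.
Marginal revenue: MR = 120 − 1.28Q. Set MR = MC: 120 − 1.28Q = 2 + 0.32Q → Q_m = 73.75.
Price P_m = 120 − 0.64·73.75 = 72.8; MC(Q_m) = 2 + 0.32·73.75 = 25.6.
Competitive Q* = 122.9167, so ΔQ = 49.1667; wedge = 72.8 − 25.6 = 47.2.
Welfare loss = ½ × 49.1667 × 47.2 = $1160.33 thousand.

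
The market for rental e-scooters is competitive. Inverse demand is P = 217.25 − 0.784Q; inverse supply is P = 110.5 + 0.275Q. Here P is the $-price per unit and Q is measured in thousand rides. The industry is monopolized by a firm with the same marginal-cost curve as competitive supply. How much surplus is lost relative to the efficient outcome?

Competitive equilibrium: 217.25 − 0.784Q = 110.5 + 0.275Q → Q* = 100.8026, P* = 138.2207.
Marginal revenue: MR = 217.25 − 1.568Q. Set MR = MC: 217.25 − 1.568Q = 110.5 + 0.275Q → Q_m = 57.9219.
Price P_m = 217.25 − 0.784·57.9219 = 171.8392; MC(Q_m) = 110.5 + 0.275·57.9219 = 126.4285.
Competitive Q* = 100.8026, so ΔQ = 42.8807; wedge = 171.8392 − 126.4285 = 45.4107.
DWL = ½ × 42.8807 × 45.4107 = $973.62 thousand.

$973.62 thousand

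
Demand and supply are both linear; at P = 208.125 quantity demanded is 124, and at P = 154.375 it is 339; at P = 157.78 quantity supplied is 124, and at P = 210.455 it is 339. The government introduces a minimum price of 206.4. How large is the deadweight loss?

Demand slope = (154.375 − 208.125)/(339 − 124) = −0.25, so P = 239.125 − 0.25Q.
Supply slope = (210.455 − 157.78)/(339 − 124) = 0.245, so P = 127.4 + 0.245Q.
Competitive equilibrium: 239.125 − 0.25Q = 127.4 + 0.245Q → Q* = 225.7071, P* = 182.6982.
At the floor P = 206.4, quantity demanded = (239.125 − 206.4)/0.25 = 130.9.
Sellers' marginal cost at Q' = 130.9: 127.4 + 0.245·130.9 = 159.4705.
ΔQ = 225.7071 − 130.9 = 94.8071; wedge = 206.4 − 159.4705 = 46.9295.
Deadweight loss = ½ × 94.8071 × 46.9295 = 2224.62.

2224.62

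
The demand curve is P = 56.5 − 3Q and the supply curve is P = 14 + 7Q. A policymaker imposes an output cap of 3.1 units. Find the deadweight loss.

Competitive equilibrium: 56.5 − 3Q = 14 + 7Q → Q* = 4.25, P* = 43.75.
At Q = 3.1: demand price = 56.5 − 3·3.1 = 47.2; supply price = 14 + 7·3.1 = 35.7.
ΔQ = 4.25 − 3.1 = 1.15; wedge = 47.2 − 35.7 = 11.5.
Welfare loss = ½ × 1.15 × 11.5 = 6.61.

6.61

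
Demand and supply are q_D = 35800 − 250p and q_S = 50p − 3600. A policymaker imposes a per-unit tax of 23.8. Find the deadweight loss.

In inverse form: demand p = 143.2 − 0.004q, supply p = 72 + 0.02q.
Competitive equilibrium: 143.2 − 0.004q = 72 + 0.02q → q* = 2966.6667, p* = 131.3333.
With the tax, the buyer price exceeds the seller price by 23.8: (143.2 − 0.004q) − (72 + 0.02q) = 23.8 → q' = 1975.
Δq = 2966.6667 − 1975 = 991.6667; the wedge equals the tax, 23.8.
Welfare loss = ½ × 991.6667 × 23.8 = 11800.83.

11800.83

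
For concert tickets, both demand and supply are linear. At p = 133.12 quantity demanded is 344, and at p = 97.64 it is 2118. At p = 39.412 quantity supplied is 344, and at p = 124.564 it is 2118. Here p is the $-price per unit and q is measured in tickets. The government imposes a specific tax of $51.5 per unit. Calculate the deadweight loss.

Demand slope = (97.64 − 133.12)/(2118 − 344) = −0.02, so p = 140 − 0.02q.
Supply slope = (124.564 − 39.412)/(2118 − 344) = 0.048, so p = 22.9 + 0.048q.
Competitive equilibrium: 140 − 0.02q = 22.9 + 0.048q → q* = 1722.0588, p* = 105.5588.
With the tax, the buyer price exceeds the seller price by 51.5: (140 − 0.02q) − (22.9 + 0.048q) = 51.5 → q' = 964.7059.
Δq = 1722.0588 − 964.7059 = 757.3529; the wedge equals the tax, 51.5.
Welfare loss = ½ × 757.3529 × 51.5 = $19501.84.

$19501.84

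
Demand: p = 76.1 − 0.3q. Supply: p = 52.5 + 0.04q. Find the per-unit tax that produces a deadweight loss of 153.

10.2

Competitive equilibrium: 76.1 − 0.3q = 52.5 + 0.04q → q* = 69.4118, p* = 55.2765.
A tax t gives Δq = t/0.34 and wedge t, so DWL = t²/0.68.
t²/0.68 = 153 → t² = 104.04 → t = 10.2.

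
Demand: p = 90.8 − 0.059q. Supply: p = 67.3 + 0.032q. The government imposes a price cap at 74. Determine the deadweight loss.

Competitive equilibrium: 90.8 − 0.059q = 67.3 + 0.032q → q* = 258.2418, p* = 75.5637.
At the ceiling p = 74, quantity supplied = (74 − 67.3)/0.032 = 209.375.
Willingness to pay at q' = 209.375: 90.8 − 0.059·209.375 = 78.4469.
Δq = 258.2418 − 209.375 = 48.8668; wedge = 78.4469 − 74 = 4.4469.
The triangle = ½ × 48.8668 × 4.4469 = 108.65.

108.65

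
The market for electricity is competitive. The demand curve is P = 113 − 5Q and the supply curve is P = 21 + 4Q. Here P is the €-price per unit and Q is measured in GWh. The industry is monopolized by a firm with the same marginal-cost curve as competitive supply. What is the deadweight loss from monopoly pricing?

Competitive equilibrium: 113 − 5Q = 21 + 4Q → Q* = 10.2222, P* = 61.8889.
Marginal revenue: MR = 113 − 10Q. Set MR = MC: 113 − 10Q = 21 + 4Q → Q_m = 6.5714.
Price P_m = 113 − 5·6.5714 = 80.143; MC(Q_m) = 21 + 4·6.5714 = 47.2856.
Competitive Q* = 10.2222, so ΔQ = 3.6508; wedge = 80.143 − 47.2856 = 32.8574.
The triangle = ½ × 3.6508 × 32.8574 = €59.98.

€59.98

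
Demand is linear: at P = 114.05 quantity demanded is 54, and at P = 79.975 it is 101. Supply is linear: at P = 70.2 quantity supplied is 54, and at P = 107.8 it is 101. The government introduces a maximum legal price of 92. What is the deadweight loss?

1.73

Demand slope = (79.975 − 114.05)/(101 − 54) = −0.725, so P = 153.2 − 0.725Q.
Supply slope = (107.8 − 70.2)/(101 − 54) = 0.8, so P = 27 + 0.8Q.
Competitive equilibrium: 153.2 − 0.725Q = 27 + 0.8Q → Q* = 82.7541, P* = 93.2033.
At the ceiling P = 92, quantity supplied = (92 − 27)/0.8 = 81.25.
Willingness to pay at Q' = 81.25: 153.2 − 0.725·81.25 = 94.2938.
ΔQ = 82.7541 − 81.25 = 1.5041; wedge = 94.2938 − 92 = 2.2938.
DWL = ½ × 1.5041 × 2.2938 = 1.73.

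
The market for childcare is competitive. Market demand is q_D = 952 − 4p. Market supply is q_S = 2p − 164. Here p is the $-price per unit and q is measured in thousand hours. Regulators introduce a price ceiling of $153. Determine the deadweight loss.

$1633.50 thousand

In inverse form: demand p = 238 − 0.25q, supply p = 82 + 0.5q.
Competitive equilibrium: 238 − 0.25q = 82 + 0.5q → q* = 208, p* = 186.
At the ceiling p = 153, quantity supplied = (153 − 82)/0.5 = 142.
Willingness to pay at q' = 142: 238 − 0.25·142 = 202.5.
Δq = 208 − 142 = 66; wedge = 202.5 − 153 = 49.5.
DWL = ½ × 66 × 49.5 = $1633.50 thousand.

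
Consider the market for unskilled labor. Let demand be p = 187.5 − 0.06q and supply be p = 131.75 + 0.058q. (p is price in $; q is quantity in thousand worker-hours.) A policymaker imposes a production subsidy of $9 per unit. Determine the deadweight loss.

Competitive equilibrium: 187.5 − 0.06q = 131.75 + 0.058q → q* = 472.4576, p* = 159.1525.
The subsidy lowers effective supply by 9: p = 122.75 + 0.058q.
New quantity: 187.5 − 0.06q = 122.75 + 0.058q → q' = 548.7288.
Overproduction Δq = 548.7288 − 472.4576 = 76.2712; wedge = subsidy = 9.
The triangle = ½ × 76.2712 × 9 = $343.22 thousand.

$343.22 thousand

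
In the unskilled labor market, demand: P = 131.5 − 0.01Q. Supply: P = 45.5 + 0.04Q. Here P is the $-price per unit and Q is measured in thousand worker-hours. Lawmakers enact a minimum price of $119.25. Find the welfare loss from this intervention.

$6125.625 thousand

Competitive equilibrium: 131.5 − 0.01Q = 45.5 + 0.04Q → Q* = 1720, P* = 114.3.
At the floor P = 119.25, quantity demanded = (131.5 − 119.25)/0.01 = 1225.
Sellers' marginal cost at Q' = 1225: 45.5 + 0.04·1225 = 94.5.
ΔQ = 1720 − 1225 = 495; wedge = 119.25 − 94.5 = 24.75.
The triangle = ½ × 495 × 24.75 = $6125.625 thousand.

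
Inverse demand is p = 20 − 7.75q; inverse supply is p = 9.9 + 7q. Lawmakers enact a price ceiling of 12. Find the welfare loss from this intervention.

Competitive equilibrium: 20 − 7.75q = 9.9 + 7q → q* = 0.6847, p* = 14.6932.
At the ceiling p = 12, quantity supplied = (12 − 9.9)/7 = 0.3.
Willingness to pay at q' = 0.3: 20 − 7.75·0.3 = 17.675.
Δq = 0.6847 − 0.3 = 0.3847; wedge = 17.675 − 12 = 5.675.
Deadweight loss = ½ × 0.3847 × 5.675 = 1.09.

1.09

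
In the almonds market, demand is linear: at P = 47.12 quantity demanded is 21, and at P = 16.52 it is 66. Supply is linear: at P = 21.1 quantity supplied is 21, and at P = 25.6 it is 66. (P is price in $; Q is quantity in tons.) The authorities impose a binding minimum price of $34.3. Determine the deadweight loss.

Demand slope = (16.52 − 47.12)/(66 − 21) = −0.68, so P = 61.4 − 0.68Q.
Supply slope = (25.6 − 21.1)/(66 − 21) = 0.1, so P = 19 + 0.1Q.
Competitive equilibrium: 61.4 − 0.68Q = 19 + 0.1Q → Q* = 54.359, P* = 24.4359.
At the floor P = 34.3, quantity demanded = (61.4 − 34.3)/0.68 = 39.8529.
Sellers' marginal cost at Q' = 39.8529: 19 + 0.1·39.8529 = 22.9853.
ΔQ = 54.359 − 39.8529 = 14.5061; wedge = 34.3 − 22.9853 = 11.3147.
The triangle = ½ × 14.5061 × 11.3147 = $82.07.

$82.07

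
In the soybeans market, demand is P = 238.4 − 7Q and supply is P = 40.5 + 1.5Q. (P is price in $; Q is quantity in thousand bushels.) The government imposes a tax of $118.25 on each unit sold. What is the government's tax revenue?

$1108.07 thousand

Competitive equilibrium: 238.4 − 7Q = 40.5 + 1.5Q → Q* = 23.2824, P* = 75.4235.
With the tax, the buyer price exceeds the seller price by 118.25: (238.4 − 7Q) − (40.5 + 1.5Q) = 118.25 → Q' = 9.3706.
Tax revenue = 118.25 × 9.3706 = $1108.07 thousand.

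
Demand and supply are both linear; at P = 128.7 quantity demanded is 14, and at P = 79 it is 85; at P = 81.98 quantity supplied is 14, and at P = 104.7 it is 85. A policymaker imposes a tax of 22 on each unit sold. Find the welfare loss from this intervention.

237.25

Demand slope = (79 − 128.7)/(85 − 14) = −0.7, so P = 138.5 − 0.7Q.
Supply slope = (104.7 − 81.98)/(85 − 14) = 0.32, so P = 77.5 + 0.32Q.
Competitive equilibrium: 138.5 − 0.7Q = 77.5 + 0.32Q → Q* = 59.8039, P* = 96.6373.
With the tax, the buyer price exceeds the seller price by 22: (138.5 − 0.7Q) − (77.5 + 0.32Q) = 22 → Q' = 38.2353.
ΔQ = 59.8039 − 38.2353 = 21.5686; the wedge equals the tax, 22.
DWL = ½ × 21.5686 × 22 = 237.25.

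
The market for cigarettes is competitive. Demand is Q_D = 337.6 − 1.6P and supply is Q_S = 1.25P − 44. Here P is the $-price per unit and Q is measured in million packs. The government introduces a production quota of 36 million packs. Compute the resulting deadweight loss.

$5438.68 million

In inverse form: demand P = 211 − 0.625Q, supply P = 35.2 + 0.8Q.
Competitive equilibrium: 211 − 0.625Q = 35.2 + 0.8Q → Q* = 123.3684, P* = 133.8947.
At Q = 36: demand price = 211 − 0.625·36 = 188.5; supply price = 35.2 + 0.8·36 = 64.
ΔQ = 123.3684 − 36 = 87.3684; wedge = 188.5 − 64 = 124.5.
Welfare loss = ½ × 87.3684 × 124.5 = $5438.68 million.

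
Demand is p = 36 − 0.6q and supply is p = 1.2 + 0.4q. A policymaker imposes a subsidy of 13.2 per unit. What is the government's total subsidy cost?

633.60

Competitive equilibrium: 36 − 0.6q = 1.2 + 0.4q → q* = 34.8, p* = 15.12.
The subsidy lowers effective supply by 13.2: p = 0.4q − 12.
New quantity: 36 − 0.6q = 0.4q − 12 → q' = 48.
Total subsidy cost = 13.2 × 48 = 633.60.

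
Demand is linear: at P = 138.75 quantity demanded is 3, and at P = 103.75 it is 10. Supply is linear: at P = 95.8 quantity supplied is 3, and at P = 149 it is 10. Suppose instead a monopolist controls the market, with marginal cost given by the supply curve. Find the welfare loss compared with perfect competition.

Demand slope = (103.75 − 138.75)/(10 − 3) = −5, so P = 153.75 − 5Q.
Supply slope = (149 − 95.8)/(10 − 3) = 7.6, so P = 73 + 7.6Q.
Competitive equilibrium: 153.75 − 5Q = 73 + 7.6Q → Q* = 6.4087, P* = 121.7063.
Marginal revenue: MR = 153.75 − 10Q. Set MR = MC: 153.75 − 10Q = 73 + 7.6Q → Q_m = 4.5881.
Price P_m = 153.75 − 5·4.5881 = 130.8095; MC(Q_m) = 73 + 7.6·4.5881 = 107.8696.
Competitive Q* = 6.4087, so ΔQ = 1.8206; wedge = 130.8095 − 107.8696 = 22.9399.
Deadweight loss = ½ × 1.8206 × 22.9399 = 20.88.

20.88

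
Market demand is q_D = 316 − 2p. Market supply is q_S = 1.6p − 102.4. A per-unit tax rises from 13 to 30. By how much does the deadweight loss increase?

In inverse form: demand p = 158 − 0.5q, supply p = 64 + 0.625q.
Competitive equilibrium: 158 − 0.5q = 64 + 0.625q → q* = 83.5556, p* = 116.2222.
For a per-unit tax t: Δq = t/1.125, so DWL = ½·t·(t/1.125) = t²/2.25.
At t = 13: DWL = 75.111. At t = 30: DWL = 400.
Increase = 400 − 75.111 = 324.89.

324.89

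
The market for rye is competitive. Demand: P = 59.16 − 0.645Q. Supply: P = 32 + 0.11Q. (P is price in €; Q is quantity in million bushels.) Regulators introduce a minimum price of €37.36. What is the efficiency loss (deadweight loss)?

€1.79 million

Competitive equilibrium: 59.16 − 0.645Q = 32 + 0.11Q → Q* = 35.9735, P* = 35.9571.
At the floor P = 37.36, quantity demanded = (59.16 − 37.36)/0.645 = 33.7984.
Sellers' marginal cost at Q' = 33.7984: 32 + 0.11·33.7984 = 35.7178.
ΔQ = 35.9735 − 33.7984 = 2.1751; wedge = 37.36 − 35.7178 = 1.6422.
Deadweight loss = ½ × 2.1751 × 1.6422 = €1.79 million.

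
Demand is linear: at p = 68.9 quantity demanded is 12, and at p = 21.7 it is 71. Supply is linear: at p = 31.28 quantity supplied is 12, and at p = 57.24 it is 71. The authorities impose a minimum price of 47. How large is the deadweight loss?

5.45

Demand slope = (21.7 − 68.9)/(71 − 12) = −0.8, so p = 78.5 − 0.8q.
Supply slope = (57.24 − 31.28)/(71 − 12) = 0.44, so p = 26 + 0.44q.
Competitive equilibrium: 78.5 − 0.8q = 26 + 0.44q → q* = 42.3387, p* = 44.629.
At the floor p = 47, quantity demanded = (78.5 − 47)/0.8 = 39.375.
Sellers' marginal cost at q' = 39.375: 26 + 0.44·39.375 = 43.325.
Δq = 42.3387 − 39.375 = 2.9637; wedge = 47 − 43.325 = 3.675.
The triangle = ½ × 2.9637 × 3.675 = 5.45.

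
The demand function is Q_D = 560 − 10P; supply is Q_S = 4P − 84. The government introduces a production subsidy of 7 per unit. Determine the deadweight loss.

70

In inverse form: demand P = 56 − 0.1Q, supply P = 21 + 0.25Q.
Competitive equilibrium: 56 − 0.1Q = 21 + 0.25Q → Q* = 100, P* = 46.
The subsidy lowers effective supply by 7: P = 14 + 0.25Q.
New quantity: 56 − 0.1Q = 14 + 0.25Q → Q' = 120.
Overproduction ΔQ = 120 − 100 = 20; wedge = subsidy = 7.
Deadweight loss = ½ × 20 × 7 = 70.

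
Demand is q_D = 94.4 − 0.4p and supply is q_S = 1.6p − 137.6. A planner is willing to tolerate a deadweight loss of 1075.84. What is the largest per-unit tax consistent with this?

82

In inverse form: demand p = 236 − 2.5q, supply p = 86 + 0.625q.
Competitive equilibrium: 236 − 2.5q = 86 + 0.625q → q* = 48, p* = 116.
A tax t gives Δq = t/3.125 and wedge t, so DWL = t²/6.25.
t²/6.25 = 1075.84 → t² = 6724 → t = 82.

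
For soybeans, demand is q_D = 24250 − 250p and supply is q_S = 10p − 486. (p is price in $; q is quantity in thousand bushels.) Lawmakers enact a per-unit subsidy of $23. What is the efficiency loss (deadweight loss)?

$2543.27 thousand

In inverse form: demand p = 97 − 0.004q, supply p = 48.6 + 0.1q.
Competitive equilibrium: 97 − 0.004q = 48.6 + 0.1q → q* = 465.3846, p* = 95.1385.
The subsidy lowers effective supply by 23: p = 25.6 + 0.1q.
New quantity: 97 − 0.004q = 25.6 + 0.1q → q' = 686.5385.
Overproduction Δq = 686.5385 − 465.3846 = 221.1539; wedge = subsidy = 23.
The triangle = ½ × 221.1539 × 23 = $2543.27 thousand.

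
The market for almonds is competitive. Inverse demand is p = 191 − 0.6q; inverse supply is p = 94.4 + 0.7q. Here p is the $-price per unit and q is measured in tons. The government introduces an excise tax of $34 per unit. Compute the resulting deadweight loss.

Competitive equilibrium: 191 − 0.6q = 94.4 + 0.7q → q* = 74.3077, p* = 146.4154.
With the tax, the buyer price exceeds the seller price by 34: (191 − 0.6q) − (94.4 + 0.7q) = 34 → q' = 48.1538.
Δq = 74.3077 − 48.1538 = 26.1539; the wedge equals the tax, 34.
Welfare loss = ½ × 26.1539 × 34 = $444.62.

$444.62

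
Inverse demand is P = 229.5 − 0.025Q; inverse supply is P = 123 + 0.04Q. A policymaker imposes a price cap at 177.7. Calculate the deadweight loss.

2386.16

Competitive equilibrium: 229.5 − 0.025Q = 123 + 0.04Q → Q* = 1638.46154, P* = 188.53846.
At the ceiling P = 177.7, quantity supplied = (177.7 − 123)/0.04 = 1367.5.
Willingness to pay at Q' = 1367.5: 229.5 − 0.025·1367.5 = 195.3125.
ΔQ = 1638.46154 − 1367.5 = 270.96154; wedge = 195.3125 − 177.7 = 17.6125.
Welfare loss = ½ × 270.96154 × 17.6125 = 2386.16.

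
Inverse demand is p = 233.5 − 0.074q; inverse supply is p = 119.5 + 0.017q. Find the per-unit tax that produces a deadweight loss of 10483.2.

Competitive equilibrium: 233.5 − 0.074q = 119.5 + 0.017q → q* = 1252.7473, p* = 140.7967.
A tax t gives Δq = t/0.091 and wedge t, so DWL = t²/0.182.
t²/0.182 = 10483.2 → t² = 1907.9424 → t = 43.68.

43.68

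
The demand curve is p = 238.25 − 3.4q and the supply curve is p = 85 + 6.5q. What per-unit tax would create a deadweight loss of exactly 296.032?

Competitive equilibrium: 238.25 − 3.4q = 85 + 6.5q → q* = 15.4798, p* = 185.6187.
A tax t gives Δq = t/9.9 and wedge t, so DWL = t²/19.8.
t²/19.8 = 296.032 → t² = 5861.4336 → t = 76.56.

76.56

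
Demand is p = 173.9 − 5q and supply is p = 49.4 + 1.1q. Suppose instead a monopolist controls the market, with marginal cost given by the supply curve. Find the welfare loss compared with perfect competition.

257.79

Competitive equilibrium: 173.9 − 5q = 49.4 + 1.1q → q* = 20.4098, p* = 71.8508.
Marginal revenue: MR = 173.9 − 10q. Set MR = MC: 173.9 − 10q = 49.4 + 1.1q → q_m = 11.2162.
Price p_m = 173.9 − 5·11.2162 = 117.819; MC(q_m) = 49.4 + 1.1·11.2162 = 61.7378.
Competitive q* = 20.4098, so Δq = 9.1936; wedge = 117.819 − 61.7378 = 56.0812.
The triangle = ½ × 9.1936 × 56.0812 = 257.79.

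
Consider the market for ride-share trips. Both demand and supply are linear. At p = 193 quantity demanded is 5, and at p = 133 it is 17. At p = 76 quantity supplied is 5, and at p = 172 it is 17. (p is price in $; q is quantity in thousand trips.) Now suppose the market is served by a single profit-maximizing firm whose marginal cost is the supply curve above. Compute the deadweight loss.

$98.30 thousand

Demand slope = (133 − 193)/(17 − 5) = −5, so p = 218 − 5q.
Supply slope = (172 − 76)/(17 − 5) = 8, so p = 36 + 8q.
Competitive equilibrium: 218 − 5q = 36 + 8q → q* = 14, p* = 148.
Marginal revenue: MR = 218 − 10q. Set MR = MC: 218 − 10q = 36 + 8q → q_m = 10.1111.
Price p_m = 218 − 5·10.1111 = 167.4445; MC(q_m) = 36 + 8·10.1111 = 116.8888.
Competitive q* = 14, so Δq = 3.8889; wedge = 167.4445 − 116.8888 = 50.5557.
Deadweight loss = ½ × 3.8889 × 50.5557 = $98.30 thousand.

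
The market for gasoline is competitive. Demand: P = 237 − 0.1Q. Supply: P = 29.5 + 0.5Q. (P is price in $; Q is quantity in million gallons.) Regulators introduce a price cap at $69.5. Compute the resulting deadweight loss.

$21200.21 million

Competitive equilibrium: 237 − 0.1Q = 29.5 + 0.5Q → Q* = 345.8333, P* = 202.4167.
At the ceiling P = 69.5, quantity supplied = (69.5 − 29.5)/0.5 = 80.
Willingness to pay at Q' = 80: 237 − 0.1·80 = 229.
ΔQ = 345.8333 − 80 = 265.8333; wedge = 229 − 69.5 = 159.5.
Deadweight loss = ½ × 265.8333 × 159.5 = $21200.21 million.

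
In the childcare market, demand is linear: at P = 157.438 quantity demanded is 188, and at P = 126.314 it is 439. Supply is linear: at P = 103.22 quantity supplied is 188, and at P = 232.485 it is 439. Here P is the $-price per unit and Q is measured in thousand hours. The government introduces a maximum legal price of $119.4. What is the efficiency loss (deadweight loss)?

Demand slope = (126.314 − 157.438)/(439 − 188) = −0.124, so P = 180.75 − 0.124Q.
Supply slope = (232.485 − 103.22)/(439 − 188) = 0.515, so P = 6.4 + 0.515Q.
Competitive equilibrium: 180.75 − 0.124Q = 6.4 + 0.515Q → Q* = 272.8482, P* = 146.9168.
At the ceiling P = 119.4, quantity supplied = (119.4 − 6.4)/0.515 = 219.4175.
Willingness to pay at Q' = 219.4175: 180.75 − 0.124·219.4175 = 153.5422.
ΔQ = 272.8482 − 219.4175 = 53.4307; wedge = 153.5422 − 119.4 = 34.1422.
DWL = ½ × 53.4307 × 34.1422 = $912.12 thousand.

$912.12 thousand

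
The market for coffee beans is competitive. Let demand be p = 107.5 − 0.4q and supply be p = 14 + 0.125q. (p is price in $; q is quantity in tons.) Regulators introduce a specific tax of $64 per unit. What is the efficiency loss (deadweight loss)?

Competitive equilibrium: 107.5 − 0.4q = 14 + 0.125q → q* = 178.0952, p* = 36.2619.
With the tax, the buyer price exceeds the seller price by 64: (107.5 − 0.4q) − (14 + 0.125q) = 64 → q' = 56.1905.
Δq = 178.0952 − 56.1905 = 121.9047; the wedge equals the tax, 64.
DWL = ½ × 121.9047 × 64 = $3900.95.

$3900.95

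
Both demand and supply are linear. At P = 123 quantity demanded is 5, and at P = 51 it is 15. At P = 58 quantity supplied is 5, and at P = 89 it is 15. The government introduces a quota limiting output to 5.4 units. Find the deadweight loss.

179.92

Demand slope = (51 − 123)/(15 − 5) = −7.2, so P = 159 − 7.2Q.
Supply slope = (89 − 58)/(15 − 5) = 3.1, so P = 42.5 + 3.1Q.
Competitive equilibrium: 159 − 7.2Q = 42.5 + 3.1Q → Q* = 11.3107, P* = 77.5631.
At Q = 5.4: demand price = 159 − 7.2·5.4 = 120.12; supply price = 42.5 + 3.1·5.4 = 59.24.
ΔQ = 11.3107 − 5.4 = 5.9107; wedge = 120.12 − 59.24 = 60.88.
The triangle = ½ × 5.9107 × 60.88 = 179.92.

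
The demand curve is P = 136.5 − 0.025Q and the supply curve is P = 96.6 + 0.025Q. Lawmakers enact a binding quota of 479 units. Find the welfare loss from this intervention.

2544.025

Competitive equilibrium: 136.5 − 0.025Q = 96.6 + 0.025Q → Q* = 798, P* = 116.55.
At Q = 479: demand price = 136.5 − 0.025·479 = 124.525; supply price = 96.6 + 0.025·479 = 108.575.
ΔQ = 798 − 479 = 319; wedge = 124.525 − 108.575 = 15.95.
The triangle = ½ × 319 × 15.95 = 2544.025.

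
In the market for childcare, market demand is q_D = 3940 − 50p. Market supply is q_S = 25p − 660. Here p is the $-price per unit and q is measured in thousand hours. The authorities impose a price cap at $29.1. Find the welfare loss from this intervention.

$19481.02 thousand

In inverse form: demand p = 78.8 − 0.02q, supply p = 26.4 + 0.04q.
Competitive equilibrium: 78.8 − 0.02q = 26.4 + 0.04q → q* = 873.3333, p* = 61.3333.
At the ceiling p = 29.1, quantity supplied = (29.1 − 26.4)/0.04 = 67.5.
Willingness to pay at q' = 67.5: 78.8 − 0.02·67.5 = 77.45.
Δq = 873.3333 − 67.5 = 805.8333; wedge = 77.45 − 29.1 = 48.35.
Welfare loss = ½ × 805.8333 × 48.35 = $19481.02 thousand.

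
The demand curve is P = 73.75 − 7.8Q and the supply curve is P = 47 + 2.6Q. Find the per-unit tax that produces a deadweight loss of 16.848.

18.72

Competitive equilibrium: 73.75 − 7.8Q = 47 + 2.6Q → Q* = 2.5721, P* = 53.6875.
A tax t gives ΔQ = t/10.4 and wedge t, so DWL = t²/20.8.
t²/20.8 = 16.848 → t² = 350.4384 → t = 18.72.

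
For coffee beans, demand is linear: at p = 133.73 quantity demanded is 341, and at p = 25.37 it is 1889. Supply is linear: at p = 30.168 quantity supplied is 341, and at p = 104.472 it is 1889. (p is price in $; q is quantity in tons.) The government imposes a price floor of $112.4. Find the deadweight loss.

$19366.66

Demand slope = (25.37 − 133.73)/(1889 − 341) = −0.07, so p = 157.6 − 0.07q.
Supply slope = (104.472 − 30.168)/(1889 − 341) = 0.048, so p = 13.8 + 0.048q.
Competitive equilibrium: 157.6 − 0.07q = 13.8 + 0.048q → q* = 1218.6441, p* = 72.2949.
At the floor p = 112.4, quantity demanded = (157.6 − 112.4)/0.07 = 645.7143.
Sellers' marginal cost at q' = 645.7143: 13.8 + 0.048·645.7143 = 44.7943.
Δq = 1218.6441 − 645.7143 = 572.9298; wedge = 112.4 − 44.7943 = 67.6057.
DWL = ½ × 572.9298 × 67.6057 = $19366.66.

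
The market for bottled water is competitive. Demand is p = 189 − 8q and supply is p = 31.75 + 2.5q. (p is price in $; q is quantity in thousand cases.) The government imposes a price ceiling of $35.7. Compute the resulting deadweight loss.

$942.15 thousand

Competitive equilibrium: 189 − 8q = 31.75 + 2.5q → q* = 14.9762, p* = 69.1905.
At the ceiling p = 35.7, quantity supplied = (35.7 − 31.75)/2.5 = 1.58.
Willingness to pay at q' = 1.58: 189 − 8·1.58 = 176.36.
Δq = 14.9762 − 1.58 = 13.3962; wedge = 176.36 − 35.7 = 140.66.
DWL = ½ × 13.3962 × 140.66 = $942.15 thousand.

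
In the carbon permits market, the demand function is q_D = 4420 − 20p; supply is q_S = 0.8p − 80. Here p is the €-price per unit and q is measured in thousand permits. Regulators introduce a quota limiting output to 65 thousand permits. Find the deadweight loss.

€512.40 thousand

In inverse form: demand p = 221 − 0.05q, supply p = 100 + 1.25q.
Competitive equilibrium: 221 − 0.05q = 100 + 1.25q → q* = 93.0769, p* = 216.3462.
At q = 65: demand price = 221 − 0.05·65 = 217.75; supply price = 100 + 1.25·65 = 181.25.
Δq = 93.0769 − 65 = 28.0769; wedge = 217.75 − 181.25 = 36.5.
Deadweight loss = ½ × 28.0769 × 36.5 = €512.40 thousand.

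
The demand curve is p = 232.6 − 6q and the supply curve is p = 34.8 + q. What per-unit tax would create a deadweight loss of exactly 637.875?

94.5

Competitive equilibrium: 232.6 − 6q = 34.8 + q → q* = 28.2571, p* = 63.0571.
A tax t gives Δq = t/7 and wedge t, so DWL = t²/14.
t²/14 = 637.875 → t² = 8930.25 → t = 94.5.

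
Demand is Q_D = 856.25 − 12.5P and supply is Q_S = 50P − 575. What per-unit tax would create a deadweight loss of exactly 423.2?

In inverse form: demand P = 68.5 − 0.08Q, supply P = 11.5 + 0.02Q.
Competitive equilibrium: 68.5 − 0.08Q = 11.5 + 0.02Q → Q* = 570, P* = 22.9.
A tax t gives ΔQ = t/0.1 and wedge t, so DWL = t²/0.2.
t²/0.2 = 423.2 → t² = 84.64 → t = 9.2.

9.2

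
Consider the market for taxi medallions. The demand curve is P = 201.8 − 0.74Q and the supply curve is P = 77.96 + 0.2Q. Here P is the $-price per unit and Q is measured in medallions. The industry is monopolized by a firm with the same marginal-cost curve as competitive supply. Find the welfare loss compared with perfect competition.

$1582.74

Competitive equilibrium: 201.8 − 0.74Q = 77.96 + 0.2Q → Q* = 131.7447, P* = 104.3089.
Marginal revenue: MR = 201.8 − 1.48Q. Set MR = MC: 201.8 − 1.48Q = 77.96 + 0.2Q → Q_m = 73.7143.
Price P_m = 201.8 − 0.74·73.7143 = 147.2514; MC(Q_m) = 77.96 + 0.2·73.7143 = 92.7029.
Competitive Q* = 131.7447, so ΔQ = 58.0304; wedge = 147.2514 − 92.7029 = 54.5485.
The triangle = ½ × 58.0304 × 54.5485 = $1582.74.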